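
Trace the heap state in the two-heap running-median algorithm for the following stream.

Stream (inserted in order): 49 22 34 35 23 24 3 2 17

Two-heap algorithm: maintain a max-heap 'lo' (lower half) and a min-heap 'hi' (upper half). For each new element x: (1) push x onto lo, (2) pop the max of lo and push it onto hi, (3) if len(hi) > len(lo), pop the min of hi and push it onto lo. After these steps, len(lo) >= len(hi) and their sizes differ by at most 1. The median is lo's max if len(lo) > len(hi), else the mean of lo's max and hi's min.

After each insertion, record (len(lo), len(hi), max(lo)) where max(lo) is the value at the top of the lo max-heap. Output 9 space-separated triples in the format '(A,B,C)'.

Step 1: insert 49 -> lo=[49] hi=[] -> (len(lo)=1, len(hi)=0, max(lo)=49)
Step 2: insert 22 -> lo=[22] hi=[49] -> (len(lo)=1, len(hi)=1, max(lo)=22)
Step 3: insert 34 -> lo=[22, 34] hi=[49] -> (len(lo)=2, len(hi)=1, max(lo)=34)
Step 4: insert 35 -> lo=[22, 34] hi=[35, 49] -> (len(lo)=2, len(hi)=2, max(lo)=34)
Step 5: insert 23 -> lo=[22, 23, 34] hi=[35, 49] -> (len(lo)=3, len(hi)=2, max(lo)=34)
Step 6: insert 24 -> lo=[22, 23, 24] hi=[34, 35, 49] -> (len(lo)=3, len(hi)=3, max(lo)=24)
Step 7: insert 3 -> lo=[3, 22, 23, 24] hi=[34, 35, 49] -> (len(lo)=4, len(hi)=3, max(lo)=24)
Step 8: insert 2 -> lo=[2, 3, 22, 23] hi=[24, 34, 35, 49] -> (len(lo)=4, len(hi)=4, max(lo)=23)
Step 9: insert 17 -> lo=[2, 3, 17, 22, 23] hi=[24, 34, 35, 49] -> (len(lo)=5, len(hi)=4, max(lo)=23)

Answer: (1,0,49) (1,1,22) (2,1,34) (2,2,34) (3,2,34) (3,3,24) (4,3,24) (4,4,23) (5,4,23)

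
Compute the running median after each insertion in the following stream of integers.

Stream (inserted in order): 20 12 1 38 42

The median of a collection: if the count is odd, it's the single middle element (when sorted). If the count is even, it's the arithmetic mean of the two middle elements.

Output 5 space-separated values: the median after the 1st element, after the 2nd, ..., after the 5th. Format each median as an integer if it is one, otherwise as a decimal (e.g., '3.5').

Answer: 20 16 12 16 20

Derivation:
Step 1: insert 20 -> lo=[20] (size 1, max 20) hi=[] (size 0) -> median=20
Step 2: insert 12 -> lo=[12] (size 1, max 12) hi=[20] (size 1, min 20) -> median=16
Step 3: insert 1 -> lo=[1, 12] (size 2, max 12) hi=[20] (size 1, min 20) -> median=12
Step 4: insert 38 -> lo=[1, 12] (size 2, max 12) hi=[20, 38] (size 2, min 20) -> median=16
Step 5: insert 42 -> lo=[1, 12, 20] (size 3, max 20) hi=[38, 42] (size 2, min 38) -> median=20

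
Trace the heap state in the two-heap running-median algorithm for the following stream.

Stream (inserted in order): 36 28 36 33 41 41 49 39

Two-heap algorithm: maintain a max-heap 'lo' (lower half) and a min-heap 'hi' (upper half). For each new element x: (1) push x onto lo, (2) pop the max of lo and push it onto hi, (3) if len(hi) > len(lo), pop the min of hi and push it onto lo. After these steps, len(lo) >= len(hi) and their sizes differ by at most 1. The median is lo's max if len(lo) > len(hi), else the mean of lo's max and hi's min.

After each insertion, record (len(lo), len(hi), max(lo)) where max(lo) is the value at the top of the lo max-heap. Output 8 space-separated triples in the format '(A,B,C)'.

Answer: (1,0,36) (1,1,28) (2,1,36) (2,2,33) (3,2,36) (3,3,36) (4,3,36) (4,4,36)

Derivation:
Step 1: insert 36 -> lo=[36] hi=[] -> (len(lo)=1, len(hi)=0, max(lo)=36)
Step 2: insert 28 -> lo=[28] hi=[36] -> (len(lo)=1, len(hi)=1, max(lo)=28)
Step 3: insert 36 -> lo=[28, 36] hi=[36] -> (len(lo)=2, len(hi)=1, max(lo)=36)
Step 4: insert 33 -> lo=[28, 33] hi=[36, 36] -> (len(lo)=2, len(hi)=2, max(lo)=33)
Step 5: insert 41 -> lo=[28, 33, 36] hi=[36, 41] -> (len(lo)=3, len(hi)=2, max(lo)=36)
Step 6: insert 41 -> lo=[28, 33, 36] hi=[36, 41, 41] -> (len(lo)=3, len(hi)=3, max(lo)=36)
Step 7: insert 49 -> lo=[28, 33, 36, 36] hi=[41, 41, 49] -> (len(lo)=4, len(hi)=3, max(lo)=36)
Step 8: insert 39 -> lo=[28, 33, 36, 36] hi=[39, 41, 41, 49] -> (len(lo)=4, len(hi)=4, max(lo)=36)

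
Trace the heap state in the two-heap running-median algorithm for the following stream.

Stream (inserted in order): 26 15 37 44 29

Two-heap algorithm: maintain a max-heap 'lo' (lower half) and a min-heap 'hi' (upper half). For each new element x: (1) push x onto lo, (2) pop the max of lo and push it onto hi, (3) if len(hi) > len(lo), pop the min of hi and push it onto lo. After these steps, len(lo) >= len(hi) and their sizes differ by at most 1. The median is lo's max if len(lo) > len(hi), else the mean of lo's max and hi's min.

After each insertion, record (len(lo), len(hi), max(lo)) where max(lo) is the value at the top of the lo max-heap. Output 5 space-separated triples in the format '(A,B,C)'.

Answer: (1,0,26) (1,1,15) (2,1,26) (2,2,26) (3,2,29)

Derivation:
Step 1: insert 26 -> lo=[26] hi=[] -> (len(lo)=1, len(hi)=0, max(lo)=26)
Step 2: insert 15 -> lo=[15] hi=[26] -> (len(lo)=1, len(hi)=1, max(lo)=15)
Step 3: insert 37 -> lo=[15, 26] hi=[37] -> (len(lo)=2, len(hi)=1, max(lo)=26)
Step 4: insert 44 -> lo=[15, 26] hi=[37, 44] -> (len(lo)=2, len(hi)=2, max(lo)=26)
Step 5: insert 29 -> lo=[15, 26, 29] hi=[37, 44] -> (len(lo)=3, len(hi)=2, max(lo)=29)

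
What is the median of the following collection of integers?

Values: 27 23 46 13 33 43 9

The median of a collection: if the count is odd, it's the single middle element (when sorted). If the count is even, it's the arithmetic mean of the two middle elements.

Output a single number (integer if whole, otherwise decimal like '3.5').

Step 1: insert 27 -> lo=[27] (size 1, max 27) hi=[] (size 0) -> median=27
Step 2: insert 23 -> lo=[23] (size 1, max 23) hi=[27] (size 1, min 27) -> median=25
Step 3: insert 46 -> lo=[23, 27] (size 2, max 27) hi=[46] (size 1, min 46) -> median=27
Step 4: insert 13 -> lo=[13, 23] (size 2, max 23) hi=[27, 46] (size 2, min 27) -> median=25
Step 5: insert 33 -> lo=[13, 23, 27] (size 3, max 27) hi=[33, 46] (size 2, min 33) -> median=27
Step 6: insert 43 -> lo=[13, 23, 27] (size 3, max 27) hi=[33, 43, 46] (size 3, min 33) -> median=30
Step 7: insert 9 -> lo=[9, 13, 23, 27] (size 4, max 27) hi=[33, 43, 46] (size 3, min 33) -> median=27

Answer: 27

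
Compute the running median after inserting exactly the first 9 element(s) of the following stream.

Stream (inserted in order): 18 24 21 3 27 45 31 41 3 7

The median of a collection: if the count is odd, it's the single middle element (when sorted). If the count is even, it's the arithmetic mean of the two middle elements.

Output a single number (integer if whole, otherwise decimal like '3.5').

Step 1: insert 18 -> lo=[18] (size 1, max 18) hi=[] (size 0) -> median=18
Step 2: insert 24 -> lo=[18] (size 1, max 18) hi=[24] (size 1, min 24) -> median=21
Step 3: insert 21 -> lo=[18, 21] (size 2, max 21) hi=[24] (size 1, min 24) -> median=21
Step 4: insert 3 -> lo=[3, 18] (size 2, max 18) hi=[21, 24] (size 2, min 21) -> median=19.5
Step 5: insert 27 -> lo=[3, 18, 21] (size 3, max 21) hi=[24, 27] (size 2, min 24) -> median=21
Step 6: insert 45 -> lo=[3, 18, 21] (size 3, max 21) hi=[24, 27, 45] (size 3, min 24) -> median=22.5
Step 7: insert 31 -> lo=[3, 18, 21, 24] (size 4, max 24) hi=[27, 31, 45] (size 3, min 27) -> median=24
Step 8: insert 41 -> lo=[3, 18, 21, 24] (size 4, max 24) hi=[27, 31, 41, 45] (size 4, min 27) -> median=25.5
Step 9: insert 3 -> lo=[3, 3, 18, 21, 24] (size 5, max 24) hi=[27, 31, 41, 45] (size 4, min 27) -> median=24

Answer: 24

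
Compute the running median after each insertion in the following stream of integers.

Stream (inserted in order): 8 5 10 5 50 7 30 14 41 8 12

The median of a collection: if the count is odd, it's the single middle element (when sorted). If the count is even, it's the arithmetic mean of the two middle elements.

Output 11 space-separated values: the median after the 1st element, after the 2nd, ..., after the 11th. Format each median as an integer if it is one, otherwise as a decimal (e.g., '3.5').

Step 1: insert 8 -> lo=[8] (size 1, max 8) hi=[] (size 0) -> median=8
Step 2: insert 5 -> lo=[5] (size 1, max 5) hi=[8] (size 1, min 8) -> median=6.5
Step 3: insert 10 -> lo=[5, 8] (size 2, max 8) hi=[10] (size 1, min 10) -> median=8
Step 4: insert 5 -> lo=[5, 5] (size 2, max 5) hi=[8, 10] (size 2, min 8) -> median=6.5
Step 5: insert 50 -> lo=[5, 5, 8] (size 3, max 8) hi=[10, 50] (size 2, min 10) -> median=8
Step 6: insert 7 -> lo=[5, 5, 7] (size 3, max 7) hi=[8, 10, 50] (size 3, min 8) -> median=7.5
Step 7: insert 30 -> lo=[5, 5, 7, 8] (size 4, max 8) hi=[10, 30, 50] (size 3, min 10) -> median=8
Step 8: insert 14 -> lo=[5, 5, 7, 8] (size 4, max 8) hi=[10, 14, 30, 50] (size 4, min 10) -> median=9
Step 9: insert 41 -> lo=[5, 5, 7, 8, 10] (size 5, max 10) hi=[14, 30, 41, 50] (size 4, min 14) -> median=10
Step 10: insert 8 -> lo=[5, 5, 7, 8, 8] (size 5, max 8) hi=[10, 14, 30, 41, 50] (size 5, min 10) -> median=9
Step 11: insert 12 -> lo=[5, 5, 7, 8, 8, 10] (size 6, max 10) hi=[12, 14, 30, 41, 50] (size 5, min 12) -> median=10

Answer: 8 6.5 8 6.5 8 7.5 8 9 10 9 10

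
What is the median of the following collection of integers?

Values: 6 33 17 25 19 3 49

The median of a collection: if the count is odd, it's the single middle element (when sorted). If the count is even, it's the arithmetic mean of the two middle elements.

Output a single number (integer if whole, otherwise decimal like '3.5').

Answer: 19

Derivation:
Step 1: insert 6 -> lo=[6] (size 1, max 6) hi=[] (size 0) -> median=6
Step 2: insert 33 -> lo=[6] (size 1, max 6) hi=[33] (size 1, min 33) -> median=19.5
Step 3: insert 17 -> lo=[6, 17] (size 2, max 17) hi=[33] (size 1, min 33) -> median=17
Step 4: insert 25 -> lo=[6, 17] (size 2, max 17) hi=[25, 33] (size 2, min 25) -> median=21
Step 5: insert 19 -> lo=[6, 17, 19] (size 3, max 19) hi=[25, 33] (size 2, min 25) -> median=19
Step 6: insert 3 -> lo=[3, 6, 17] (size 3, max 17) hi=[19, 25, 33] (size 3, min 19) -> median=18
Step 7: insert 49 -> lo=[3, 6, 17, 19] (size 4, max 19) hi=[25, 33, 49] (size 3, min 25) -> median=19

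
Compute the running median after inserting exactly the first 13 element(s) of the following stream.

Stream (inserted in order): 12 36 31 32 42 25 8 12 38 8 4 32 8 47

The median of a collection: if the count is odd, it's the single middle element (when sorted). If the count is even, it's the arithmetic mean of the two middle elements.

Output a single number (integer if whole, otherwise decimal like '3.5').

Step 1: insert 12 -> lo=[12] (size 1, max 12) hi=[] (size 0) -> median=12
Step 2: insert 36 -> lo=[12] (size 1, max 12) hi=[36] (size 1, min 36) -> median=24
Step 3: insert 31 -> lo=[12, 31] (size 2, max 31) hi=[36] (size 1, min 36) -> median=31
Step 4: insert 32 -> lo=[12, 31] (size 2, max 31) hi=[32, 36] (size 2, min 32) -> median=31.5
Step 5: insert 42 -> lo=[12, 31, 32] (size 3, max 32) hi=[36, 42] (size 2, min 36) -> median=32
Step 6: insert 25 -> lo=[12, 25, 31] (size 3, max 31) hi=[32, 36, 42] (size 3, min 32) -> median=31.5
Step 7: insert 8 -> lo=[8, 12, 25, 31] (size 4, max 31) hi=[32, 36, 42] (size 3, min 32) -> median=31
Step 8: insert 12 -> lo=[8, 12, 12, 25] (size 4, max 25) hi=[31, 32, 36, 42] (size 4, min 31) -> median=28
Step 9: insert 38 -> lo=[8, 12, 12, 25, 31] (size 5, max 31) hi=[32, 36, 38, 42] (size 4, min 32) -> median=31
Step 10: insert 8 -> lo=[8, 8, 12, 12, 25] (size 5, max 25) hi=[31, 32, 36, 38, 42] (size 5, min 31) -> median=28
Step 11: insert 4 -> lo=[4, 8, 8, 12, 12, 25] (size 6, max 25) hi=[31, 32, 36, 38, 42] (size 5, min 31) -> median=25
Step 12: insert 32 -> lo=[4, 8, 8, 12, 12, 25] (size 6, max 25) hi=[31, 32, 32, 36, 38, 42] (size 6, min 31) -> median=28
Step 13: insert 8 -> lo=[4, 8, 8, 8, 12, 12, 25] (size 7, max 25) hi=[31, 32, 32, 36, 38, 42] (size 6, min 31) -> median=25

Answer: 25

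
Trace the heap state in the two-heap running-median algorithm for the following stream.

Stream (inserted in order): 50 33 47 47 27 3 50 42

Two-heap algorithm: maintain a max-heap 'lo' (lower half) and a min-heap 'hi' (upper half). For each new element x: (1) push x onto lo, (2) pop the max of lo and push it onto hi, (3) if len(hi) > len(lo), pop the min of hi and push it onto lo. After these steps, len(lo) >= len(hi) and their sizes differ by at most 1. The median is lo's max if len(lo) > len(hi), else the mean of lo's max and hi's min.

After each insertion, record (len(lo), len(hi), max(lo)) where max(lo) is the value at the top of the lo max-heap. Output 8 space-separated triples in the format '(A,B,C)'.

Answer: (1,0,50) (1,1,33) (2,1,47) (2,2,47) (3,2,47) (3,3,33) (4,3,47) (4,4,42)

Derivation:
Step 1: insert 50 -> lo=[50] hi=[] -> (len(lo)=1, len(hi)=0, max(lo)=50)
Step 2: insert 33 -> lo=[33] hi=[50] -> (len(lo)=1, len(hi)=1, max(lo)=33)
Step 3: insert 47 -> lo=[33, 47] hi=[50] -> (len(lo)=2, len(hi)=1, max(lo)=47)
Step 4: insert 47 -> lo=[33, 47] hi=[47, 50] -> (len(lo)=2, len(hi)=2, max(lo)=47)
Step 5: insert 27 -> lo=[27, 33, 47] hi=[47, 50] -> (len(lo)=3, len(hi)=2, max(lo)=47)
Step 6: insert 3 -> lo=[3, 27, 33] hi=[47, 47, 50] -> (len(lo)=3, len(hi)=3, max(lo)=33)
Step 7: insert 50 -> lo=[3, 27, 33, 47] hi=[47, 50, 50] -> (len(lo)=4, len(hi)=3, max(lo)=47)
Step 8: insert 42 -> lo=[3, 27, 33, 42] hi=[47, 47, 50, 50] -> (len(lo)=4, len(hi)=4, max(lo)=42)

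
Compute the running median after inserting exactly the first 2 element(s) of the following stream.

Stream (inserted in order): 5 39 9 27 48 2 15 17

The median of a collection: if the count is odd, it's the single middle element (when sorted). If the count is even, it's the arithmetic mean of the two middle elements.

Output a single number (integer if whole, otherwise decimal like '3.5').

Step 1: insert 5 -> lo=[5] (size 1, max 5) hi=[] (size 0) -> median=5
Step 2: insert 39 -> lo=[5] (size 1, max 5) hi=[39] (size 1, min 39) -> median=22

Answer: 22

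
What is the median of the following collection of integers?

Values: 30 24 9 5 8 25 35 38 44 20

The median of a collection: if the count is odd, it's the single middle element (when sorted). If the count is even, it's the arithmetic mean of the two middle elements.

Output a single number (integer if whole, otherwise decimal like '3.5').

Step 1: insert 30 -> lo=[30] (size 1, max 30) hi=[] (size 0) -> median=30
Step 2: insert 24 -> lo=[24] (size 1, max 24) hi=[30] (size 1, min 30) -> median=27
Step 3: insert 9 -> lo=[9, 24] (size 2, max 24) hi=[30] (size 1, min 30) -> median=24
Step 4: insert 5 -> lo=[5, 9] (size 2, max 9) hi=[24, 30] (size 2, min 24) -> median=16.5
Step 5: insert 8 -> lo=[5, 8, 9] (size 3, max 9) hi=[24, 30] (size 2, min 24) -> median=9
Step 6: insert 25 -> lo=[5, 8, 9] (size 3, max 9) hi=[24, 25, 30] (size 3, min 24) -> median=16.5
Step 7: insert 35 -> lo=[5, 8, 9, 24] (size 4, max 24) hi=[25, 30, 35] (size 3, min 25) -> median=24
Step 8: insert 38 -> lo=[5, 8, 9, 24] (size 4, max 24) hi=[25, 30, 35, 38] (size 4, min 25) -> median=24.5
Step 9: insert 44 -> lo=[5, 8, 9, 24, 25] (size 5, max 25) hi=[30, 35, 38, 44] (size 4, min 30) -> median=25
Step 10: insert 20 -> lo=[5, 8, 9, 20, 24] (size 5, max 24) hi=[25, 30, 35, 38, 44] (size 5, min 25) -> median=24.5

Answer: 24.5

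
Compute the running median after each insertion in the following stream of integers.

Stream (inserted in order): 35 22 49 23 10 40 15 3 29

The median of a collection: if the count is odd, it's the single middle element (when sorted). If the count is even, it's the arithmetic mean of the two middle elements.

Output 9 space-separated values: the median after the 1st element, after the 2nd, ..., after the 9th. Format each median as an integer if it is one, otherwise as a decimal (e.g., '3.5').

Step 1: insert 35 -> lo=[35] (size 1, max 35) hi=[] (size 0) -> median=35
Step 2: insert 22 -> lo=[22] (size 1, max 22) hi=[35] (size 1, min 35) -> median=28.5
Step 3: insert 49 -> lo=[22, 35] (size 2, max 35) hi=[49] (size 1, min 49) -> median=35
Step 4: insert 23 -> lo=[22, 23] (size 2, max 23) hi=[35, 49] (size 2, min 35) -> median=29
Step 5: insert 10 -> lo=[10, 22, 23] (size 3, max 23) hi=[35, 49] (size 2, min 35) -> median=23
Step 6: insert 40 -> lo=[10, 22, 23] (size 3, max 23) hi=[35, 40, 49] (size 3, min 35) -> median=29
Step 7: insert 15 -> lo=[10, 15, 22, 23] (size 4, max 23) hi=[35, 40, 49] (size 3, min 35) -> median=23
Step 8: insert 3 -> lo=[3, 10, 15, 22] (size 4, max 22) hi=[23, 35, 40, 49] (size 4, min 23) -> median=22.5
Step 9: insert 29 -> lo=[3, 10, 15, 22, 23] (size 5, max 23) hi=[29, 35, 40, 49] (size 4, min 29) -> median=23

Answer: 35 28.5 35 29 23 29 23 22.5 23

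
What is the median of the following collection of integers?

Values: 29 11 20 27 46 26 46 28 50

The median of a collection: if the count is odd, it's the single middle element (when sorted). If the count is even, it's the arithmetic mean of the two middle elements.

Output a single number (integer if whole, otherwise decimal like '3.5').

Answer: 28

Derivation:
Step 1: insert 29 -> lo=[29] (size 1, max 29) hi=[] (size 0) -> median=29
Step 2: insert 11 -> lo=[11] (size 1, max 11) hi=[29] (size 1, min 29) -> median=20
Step 3: insert 20 -> lo=[11, 20] (size 2, max 20) hi=[29] (size 1, min 29) -> median=20
Step 4: insert 27 -> lo=[11, 20] (size 2, max 20) hi=[27, 29] (size 2, min 27) -> median=23.5
Step 5: insert 46 -> lo=[11, 20, 27] (size 3, max 27) hi=[29, 46] (size 2, min 29) -> median=27
Step 6: insert 26 -> lo=[11, 20, 26] (size 3, max 26) hi=[27, 29, 46] (size 3, min 27) -> median=26.5
Step 7: insert 46 -> lo=[11, 20, 26, 27] (size 4, max 27) hi=[29, 46, 46] (size 3, min 29) -> median=27
Step 8: insert 28 -> lo=[11, 20, 26, 27] (size 4, max 27) hi=[28, 29, 46, 46] (size 4, min 28) -> median=27.5
Step 9: insert 50 -> lo=[11, 20, 26, 27, 28] (size 5, max 28) hi=[29, 46, 46, 50] (size 4, min 29) -> median=28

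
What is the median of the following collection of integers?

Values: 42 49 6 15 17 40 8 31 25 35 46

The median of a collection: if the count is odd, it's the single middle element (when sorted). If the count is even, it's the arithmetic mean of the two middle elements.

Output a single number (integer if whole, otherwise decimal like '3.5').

Answer: 31

Derivation:
Step 1: insert 42 -> lo=[42] (size 1, max 42) hi=[] (size 0) -> median=42
Step 2: insert 49 -> lo=[42] (size 1, max 42) hi=[49] (size 1, min 49) -> median=45.5
Step 3: insert 6 -> lo=[6, 42] (size 2, max 42) hi=[49] (size 1, min 49) -> median=42
Step 4: insert 15 -> lo=[6, 15] (size 2, max 15) hi=[42, 49] (size 2, min 42) -> median=28.5
Step 5: insert 17 -> lo=[6, 15, 17] (size 3, max 17) hi=[42, 49] (size 2, min 42) -> median=17
Step 6: insert 40 -> lo=[6, 15, 17] (size 3, max 17) hi=[40, 42, 49] (size 3, min 40) -> median=28.5
Step 7: insert 8 -> lo=[6, 8, 15, 17] (size 4, max 17) hi=[40, 42, 49] (size 3, min 40) -> median=17
Step 8: insert 31 -> lo=[6, 8, 15, 17] (size 4, max 17) hi=[31, 40, 42, 49] (size 4, min 31) -> median=24
Step 9: insert 25 -> lo=[6, 8, 15, 17, 25] (size 5, max 25) hi=[31, 40, 42, 49] (size 4, min 31) -> median=25
Step 10: insert 35 -> lo=[6, 8, 15, 17, 25] (size 5, max 25) hi=[31, 35, 40, 42, 49] (size 5, min 31) -> median=28
Step 11: insert 46 -> lo=[6, 8, 15, 17, 25, 31] (size 6, max 31) hi=[35, 40, 42, 46, 49] (size 5, min 35) -> median=31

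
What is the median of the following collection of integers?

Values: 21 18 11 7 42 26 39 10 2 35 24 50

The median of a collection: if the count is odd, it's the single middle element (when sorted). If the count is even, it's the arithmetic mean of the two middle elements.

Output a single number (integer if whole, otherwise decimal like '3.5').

Answer: 22.5

Derivation:
Step 1: insert 21 -> lo=[21] (size 1, max 21) hi=[] (size 0) -> median=21
Step 2: insert 18 -> lo=[18] (size 1, max 18) hi=[21] (size 1, min 21) -> median=19.5
Step 3: insert 11 -> lo=[11, 18] (size 2, max 18) hi=[21] (size 1, min 21) -> median=18
Step 4: insert 7 -> lo=[7, 11] (size 2, max 11) hi=[18, 21] (size 2, min 18) -> median=14.5
Step 5: insert 42 -> lo=[7, 11, 18] (size 3, max 18) hi=[21, 42] (size 2, min 21) -> median=18
Step 6: insert 26 -> lo=[7, 11, 18] (size 3, max 18) hi=[21, 26, 42] (size 3, min 21) -> median=19.5
Step 7: insert 39 -> lo=[7, 11, 18, 21] (size 4, max 21) hi=[26, 39, 42] (size 3, min 26) -> median=21
Step 8: insert 10 -> lo=[7, 10, 11, 18] (size 4, max 18) hi=[21, 26, 39, 42] (size 4, min 21) -> median=19.5
Step 9: insert 2 -> lo=[2, 7, 10, 11, 18] (size 5, max 18) hi=[21, 26, 39, 42] (size 4, min 21) -> median=18
Step 10: insert 35 -> lo=[2, 7, 10, 11, 18] (size 5, max 18) hi=[21, 26, 35, 39, 42] (size 5, min 21) -> median=19.5
Step 11: insert 24 -> lo=[2, 7, 10, 11, 18, 21] (size 6, max 21) hi=[24, 26, 35, 39, 42] (size 5, min 24) -> median=21
Step 12: insert 50 -> lo=[2, 7, 10, 11, 18, 21] (size 6, max 21) hi=[24, 26, 35, 39, 42, 50] (size 6, min 24) -> median=22.5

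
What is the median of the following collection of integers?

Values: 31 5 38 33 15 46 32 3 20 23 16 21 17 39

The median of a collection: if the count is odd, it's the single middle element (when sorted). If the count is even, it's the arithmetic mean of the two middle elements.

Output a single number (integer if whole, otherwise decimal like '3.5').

Answer: 22

Derivation:
Step 1: insert 31 -> lo=[31] (size 1, max 31) hi=[] (size 0) -> median=31
Step 2: insert 5 -> lo=[5] (size 1, max 5) hi=[31] (size 1, min 31) -> median=18
Step 3: insert 38 -> lo=[5, 31] (size 2, max 31) hi=[38] (size 1, min 38) -> median=31
Step 4: insert 33 -> lo=[5, 31] (size 2, max 31) hi=[33, 38] (size 2, min 33) -> median=32
Step 5: insert 15 -> lo=[5, 15, 31] (size 3, max 31) hi=[33, 38] (size 2, min 33) -> median=31
Step 6: insert 46 -> lo=[5, 15, 31] (size 3, max 31) hi=[33, 38, 46] (size 3, min 33) -> median=32
Step 7: insert 32 -> lo=[5, 15, 31, 32] (size 4, max 32) hi=[33, 38, 46] (size 3, min 33) -> median=32
Step 8: insert 3 -> lo=[3, 5, 15, 31] (size 4, max 31) hi=[32, 33, 38, 46] (size 4, min 32) -> median=31.5
Step 9: insert 20 -> lo=[3, 5, 15, 20, 31] (size 5, max 31) hi=[32, 33, 38, 46] (size 4, min 32) -> median=31
Step 10: insert 23 -> lo=[3, 5, 15, 20, 23] (size 5, max 23) hi=[31, 32, 33, 38, 46] (size 5, min 31) -> median=27
Step 11: insert 16 -> lo=[3, 5, 15, 16, 20, 23] (size 6, max 23) hi=[31, 32, 33, 38, 46] (size 5, min 31) -> median=23
Step 12: insert 21 -> lo=[3, 5, 15, 16, 20, 21] (size 6, max 21) hi=[23, 31, 32, 33, 38, 46] (size 6, min 23) -> median=22
Step 13: insert 17 -> lo=[3, 5, 15, 16, 17, 20, 21] (size 7, max 21) hi=[23, 31, 32, 33, 38, 46] (size 6, min 23) -> median=21
Step 14: insert 39 -> lo=[3, 5, 15, 16, 17, 20, 21] (size 7, max 21) hi=[23, 31, 32, 33, 38, 39, 46] (size 7, min 23) -> median=22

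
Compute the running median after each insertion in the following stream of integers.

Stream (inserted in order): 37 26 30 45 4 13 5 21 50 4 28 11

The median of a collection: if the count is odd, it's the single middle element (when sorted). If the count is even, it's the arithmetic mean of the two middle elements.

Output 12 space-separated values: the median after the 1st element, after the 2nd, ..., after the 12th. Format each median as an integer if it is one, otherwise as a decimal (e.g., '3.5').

Step 1: insert 37 -> lo=[37] (size 1, max 37) hi=[] (size 0) -> median=37
Step 2: insert 26 -> lo=[26] (size 1, max 26) hi=[37] (size 1, min 37) -> median=31.5
Step 3: insert 30 -> lo=[26, 30] (size 2, max 30) hi=[37] (size 1, min 37) -> median=30
Step 4: insert 45 -> lo=[26, 30] (size 2, max 30) hi=[37, 45] (size 2, min 37) -> median=33.5
Step 5: insert 4 -> lo=[4, 26, 30] (size 3, max 30) hi=[37, 45] (size 2, min 37) -> median=30
Step 6: insert 13 -> lo=[4, 13, 26] (size 3, max 26) hi=[30, 37, 45] (size 3, min 30) -> median=28
Step 7: insert 5 -> lo=[4, 5, 13, 26] (size 4, max 26) hi=[30, 37, 45] (size 3, min 30) -> median=26
Step 8: insert 21 -> lo=[4, 5, 13, 21] (size 4, max 21) hi=[26, 30, 37, 45] (size 4, min 26) -> median=23.5
Step 9: insert 50 -> lo=[4, 5, 13, 21, 26] (size 5, max 26) hi=[30, 37, 45, 50] (size 4, min 30) -> median=26
Step 10: insert 4 -> lo=[4, 4, 5, 13, 21] (size 5, max 21) hi=[26, 30, 37, 45, 50] (size 5, min 26) -> median=23.5
Step 11: insert 28 -> lo=[4, 4, 5, 13, 21, 26] (size 6, max 26) hi=[28, 30, 37, 45, 50] (size 5, min 28) -> median=26
Step 12: insert 11 -> lo=[4, 4, 5, 11, 13, 21] (size 6, max 21) hi=[26, 28, 30, 37, 45, 50] (size 6, min 26) -> median=23.5

Answer: 37 31.5 30 33.5 30 28 26 23.5 26 23.5 26 23.5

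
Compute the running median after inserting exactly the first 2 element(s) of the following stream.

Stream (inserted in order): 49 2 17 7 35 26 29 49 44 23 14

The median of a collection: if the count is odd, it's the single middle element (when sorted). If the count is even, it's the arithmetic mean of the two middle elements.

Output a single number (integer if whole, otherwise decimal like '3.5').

Answer: 25.5

Derivation:
Step 1: insert 49 -> lo=[49] (size 1, max 49) hi=[] (size 0) -> median=49
Step 2: insert 2 -> lo=[2] (size 1, max 2) hi=[49] (size 1, min 49) -> median=25.5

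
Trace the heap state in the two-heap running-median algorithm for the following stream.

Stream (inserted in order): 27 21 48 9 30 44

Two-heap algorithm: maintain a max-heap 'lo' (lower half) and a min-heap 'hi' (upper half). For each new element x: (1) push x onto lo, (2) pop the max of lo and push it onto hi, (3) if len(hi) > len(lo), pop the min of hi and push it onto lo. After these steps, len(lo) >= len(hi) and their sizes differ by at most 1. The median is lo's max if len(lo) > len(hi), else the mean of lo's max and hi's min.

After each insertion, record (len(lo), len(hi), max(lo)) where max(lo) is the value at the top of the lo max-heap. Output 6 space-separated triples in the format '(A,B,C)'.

Step 1: insert 27 -> lo=[27] hi=[] -> (len(lo)=1, len(hi)=0, max(lo)=27)
Step 2: insert 21 -> lo=[21] hi=[27] -> (len(lo)=1, len(hi)=1, max(lo)=21)
Step 3: insert 48 -> lo=[21, 27] hi=[48] -> (len(lo)=2, len(hi)=1, max(lo)=27)
Step 4: insert 9 -> lo=[9, 21] hi=[27, 48] -> (len(lo)=2, len(hi)=2, max(lo)=21)
Step 5: insert 30 -> lo=[9, 21, 27] hi=[30, 48] -> (len(lo)=3, len(hi)=2, max(lo)=27)
Step 6: insert 44 -> lo=[9, 21, 27] hi=[30, 44, 48] -> (len(lo)=3, len(hi)=3, max(lo)=27)

Answer: (1,0,27) (1,1,21) (2,1,27) (2,2,21) (3,2,27) (3,3,27)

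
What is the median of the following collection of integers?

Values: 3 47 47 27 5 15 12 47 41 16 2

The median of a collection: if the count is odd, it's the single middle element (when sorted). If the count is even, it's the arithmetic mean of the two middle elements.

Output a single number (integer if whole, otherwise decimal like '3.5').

Step 1: insert 3 -> lo=[3] (size 1, max 3) hi=[] (size 0) -> median=3
Step 2: insert 47 -> lo=[3] (size 1, max 3) hi=[47] (size 1, min 47) -> median=25
Step 3: insert 47 -> lo=[3, 47] (size 2, max 47) hi=[47] (size 1, min 47) -> median=47
Step 4: insert 27 -> lo=[3, 27] (size 2, max 27) hi=[47, 47] (size 2, min 47) -> median=37
Step 5: insert 5 -> lo=[3, 5, 27] (size 3, max 27) hi=[47, 47] (size 2, min 47) -> median=27
Step 6: insert 15 -> lo=[3, 5, 15] (size 3, max 15) hi=[27, 47, 47] (size 3, min 27) -> median=21
Step 7: insert 12 -> lo=[3, 5, 12, 15] (size 4, max 15) hi=[27, 47, 47] (size 3, min 27) -> median=15
Step 8: insert 47 -> lo=[3, 5, 12, 15] (size 4, max 15) hi=[27, 47, 47, 47] (size 4, min 27) -> median=21
Step 9: insert 41 -> lo=[3, 5, 12, 15, 27] (size 5, max 27) hi=[41, 47, 47, 47] (size 4, min 41) -> median=27
Step 10: insert 16 -> lo=[3, 5, 12, 15, 16] (size 5, max 16) hi=[27, 41, 47, 47, 47] (size 5, min 27) -> median=21.5
Step 11: insert 2 -> lo=[2, 3, 5, 12, 15, 16] (size 6, max 16) hi=[27, 41, 47, 47, 47] (size 5, min 27) -> median=16

Answer: 16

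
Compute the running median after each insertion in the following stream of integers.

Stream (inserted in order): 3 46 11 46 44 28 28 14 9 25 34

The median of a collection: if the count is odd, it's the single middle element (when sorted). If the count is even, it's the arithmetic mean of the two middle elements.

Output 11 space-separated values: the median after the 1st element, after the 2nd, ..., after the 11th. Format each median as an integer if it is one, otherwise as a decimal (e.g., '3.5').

Step 1: insert 3 -> lo=[3] (size 1, max 3) hi=[] (size 0) -> median=3
Step 2: insert 46 -> lo=[3] (size 1, max 3) hi=[46] (size 1, min 46) -> median=24.5
Step 3: insert 11 -> lo=[3, 11] (size 2, max 11) hi=[46] (size 1, min 46) -> median=11
Step 4: insert 46 -> lo=[3, 11] (size 2, max 11) hi=[46, 46] (size 2, min 46) -> median=28.5
Step 5: insert 44 -> lo=[3, 11, 44] (size 3, max 44) hi=[46, 46] (size 2, min 46) -> median=44
Step 6: insert 28 -> lo=[3, 11, 28] (size 3, max 28) hi=[44, 46, 46] (size 3, min 44) -> median=36
Step 7: insert 28 -> lo=[3, 11, 28, 28] (size 4, max 28) hi=[44, 46, 46] (size 3, min 44) -> median=28
Step 8: insert 14 -> lo=[3, 11, 14, 28] (size 4, max 28) hi=[28, 44, 46, 46] (size 4, min 28) -> median=28
Step 9: insert 9 -> lo=[3, 9, 11, 14, 28] (size 5, max 28) hi=[28, 44, 46, 46] (size 4, min 28) -> median=28
Step 10: insert 25 -> lo=[3, 9, 11, 14, 25] (size 5, max 25) hi=[28, 28, 44, 46, 46] (size 5, min 28) -> median=26.5
Step 11: insert 34 -> lo=[3, 9, 11, 14, 25, 28] (size 6, max 28) hi=[28, 34, 44, 46, 46] (size 5, min 28) -> median=28

Answer: 3 24.5 11 28.5 44 36 28 28 28 26.5 28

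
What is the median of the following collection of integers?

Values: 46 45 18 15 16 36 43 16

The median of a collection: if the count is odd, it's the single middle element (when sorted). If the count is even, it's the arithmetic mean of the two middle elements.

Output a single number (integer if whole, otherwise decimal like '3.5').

Answer: 27

Derivation:
Step 1: insert 46 -> lo=[46] (size 1, max 46) hi=[] (size 0) -> median=46
Step 2: insert 45 -> lo=[45] (size 1, max 45) hi=[46] (size 1, min 46) -> median=45.5
Step 3: insert 18 -> lo=[18, 45] (size 2, max 45) hi=[46] (size 1, min 46) -> median=45
Step 4: insert 15 -> lo=[15, 18] (size 2, max 18) hi=[45, 46] (size 2, min 45) -> median=31.5
Step 5: insert 16 -> lo=[15, 16, 18] (size 3, max 18) hi=[45, 46] (size 2, min 45) -> median=18
Step 6: insert 36 -> lo=[15, 16, 18] (size 3, max 18) hi=[36, 45, 46] (size 3, min 36) -> median=27
Step 7: insert 43 -> lo=[15, 16, 18, 36] (size 4, max 36) hi=[43, 45, 46] (size 3, min 43) -> median=36
Step 8: insert 16 -> lo=[15, 16, 16, 18] (size 4, max 18) hi=[36, 43, 45, 46] (size 4, min 36) -> median=27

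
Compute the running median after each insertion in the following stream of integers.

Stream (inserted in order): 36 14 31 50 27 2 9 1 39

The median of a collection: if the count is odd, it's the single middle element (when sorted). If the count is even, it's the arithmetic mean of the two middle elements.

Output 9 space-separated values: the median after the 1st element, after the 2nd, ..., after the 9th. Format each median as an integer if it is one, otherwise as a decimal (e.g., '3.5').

Step 1: insert 36 -> lo=[36] (size 1, max 36) hi=[] (size 0) -> median=36
Step 2: insert 14 -> lo=[14] (size 1, max 14) hi=[36] (size 1, min 36) -> median=25
Step 3: insert 31 -> lo=[14, 31] (size 2, max 31) hi=[36] (size 1, min 36) -> median=31
Step 4: insert 50 -> lo=[14, 31] (size 2, max 31) hi=[36, 50] (size 2, min 36) -> median=33.5
Step 5: insert 27 -> lo=[14, 27, 31] (size 3, max 31) hi=[36, 50] (size 2, min 36) -> median=31
Step 6: insert 2 -> lo=[2, 14, 27] (size 3, max 27) hi=[31, 36, 50] (size 3, min 31) -> median=29
Step 7: insert 9 -> lo=[2, 9, 14, 27] (size 4, max 27) hi=[31, 36, 50] (size 3, min 31) -> median=27
Step 8: insert 1 -> lo=[1, 2, 9, 14] (size 4, max 14) hi=[27, 31, 36, 50] (size 4, min 27) -> median=20.5
Step 9: insert 39 -> lo=[1, 2, 9, 14, 27] (size 5, max 27) hi=[31, 36, 39, 50] (size 4, min 31) -> median=27

Answer: 36 25 31 33.5 31 29 27 20.5 27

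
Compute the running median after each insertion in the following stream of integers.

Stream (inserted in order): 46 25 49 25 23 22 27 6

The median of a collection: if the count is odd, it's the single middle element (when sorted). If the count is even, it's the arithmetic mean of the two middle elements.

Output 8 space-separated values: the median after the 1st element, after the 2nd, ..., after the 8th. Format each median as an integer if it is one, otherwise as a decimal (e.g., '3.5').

Step 1: insert 46 -> lo=[46] (size 1, max 46) hi=[] (size 0) -> median=46
Step 2: insert 25 -> lo=[25] (size 1, max 25) hi=[46] (size 1, min 46) -> median=35.5
Step 3: insert 49 -> lo=[25, 46] (size 2, max 46) hi=[49] (size 1, min 49) -> median=46
Step 4: insert 25 -> lo=[25, 25] (size 2, max 25) hi=[46, 49] (size 2, min 46) -> median=35.5
Step 5: insert 23 -> lo=[23, 25, 25] (size 3, max 25) hi=[46, 49] (size 2, min 46) -> median=25
Step 6: insert 22 -> lo=[22, 23, 25] (size 3, max 25) hi=[25, 46, 49] (size 3, min 25) -> median=25
Step 7: insert 27 -> lo=[22, 23, 25, 25] (size 4, max 25) hi=[27, 46, 49] (size 3, min 27) -> median=25
Step 8: insert 6 -> lo=[6, 22, 23, 25] (size 4, max 25) hi=[25, 27, 46, 49] (size 4, min 25) -> median=25

Answer: 46 35.5 46 35.5 25 25 25 25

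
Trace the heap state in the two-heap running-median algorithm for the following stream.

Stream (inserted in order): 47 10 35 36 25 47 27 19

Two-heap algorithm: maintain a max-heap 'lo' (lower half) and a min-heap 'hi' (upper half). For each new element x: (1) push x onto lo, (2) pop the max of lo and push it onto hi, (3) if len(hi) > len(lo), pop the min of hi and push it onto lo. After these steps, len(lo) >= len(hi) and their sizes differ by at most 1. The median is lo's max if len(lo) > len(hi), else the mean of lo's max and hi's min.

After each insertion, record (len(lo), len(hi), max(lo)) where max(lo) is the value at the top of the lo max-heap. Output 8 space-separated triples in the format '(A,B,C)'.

Step 1: insert 47 -> lo=[47] hi=[] -> (len(lo)=1, len(hi)=0, max(lo)=47)
Step 2: insert 10 -> lo=[10] hi=[47] -> (len(lo)=1, len(hi)=1, max(lo)=10)
Step 3: insert 35 -> lo=[10, 35] hi=[47] -> (len(lo)=2, len(hi)=1, max(lo)=35)
Step 4: insert 36 -> lo=[10, 35] hi=[36, 47] -> (len(lo)=2, len(hi)=2, max(lo)=35)
Step 5: insert 25 -> lo=[10, 25, 35] hi=[36, 47] -> (len(lo)=3, len(hi)=2, max(lo)=35)
Step 6: insert 47 -> lo=[10, 25, 35] hi=[36, 47, 47] -> (len(lo)=3, len(hi)=3, max(lo)=35)
Step 7: insert 27 -> lo=[10, 25, 27, 35] hi=[36, 47, 47] -> (len(lo)=4, len(hi)=3, max(lo)=35)
Step 8: insert 19 -> lo=[10, 19, 25, 27] hi=[35, 36, 47, 47] -> (len(lo)=4, len(hi)=4, max(lo)=27)

Answer: (1,0,47) (1,1,10) (2,1,35) (2,2,35) (3,2,35) (3,3,35) (4,3,35) (4,4,27)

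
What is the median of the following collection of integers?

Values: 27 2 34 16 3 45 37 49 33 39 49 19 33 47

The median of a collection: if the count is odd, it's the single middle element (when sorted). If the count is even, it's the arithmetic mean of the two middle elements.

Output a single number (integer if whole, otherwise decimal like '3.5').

Step 1: insert 27 -> lo=[27] (size 1, max 27) hi=[] (size 0) -> median=27
Step 2: insert 2 -> lo=[2] (size 1, max 2) hi=[27] (size 1, min 27) -> median=14.5
Step 3: insert 34 -> lo=[2, 27] (size 2, max 27) hi=[34] (size 1, min 34) -> median=27
Step 4: insert 16 -> lo=[2, 16] (size 2, max 16) hi=[27, 34] (size 2, min 27) -> median=21.5
Step 5: insert 3 -> lo=[2, 3, 16] (size 3, max 16) hi=[27, 34] (size 2, min 27) -> median=16
Step 6: insert 45 -> lo=[2, 3, 16] (size 3, max 16) hi=[27, 34, 45] (size 3, min 27) -> median=21.5
Step 7: insert 37 -> lo=[2, 3, 16, 27] (size 4, max 27) hi=[34, 37, 45] (size 3, min 34) -> median=27
Step 8: insert 49 -> lo=[2, 3, 16, 27] (size 4, max 27) hi=[34, 37, 45, 49] (size 4, min 34) -> median=30.5
Step 9: insert 33 -> lo=[2, 3, 16, 27, 33] (size 5, max 33) hi=[34, 37, 45, 49] (size 4, min 34) -> median=33
Step 10: insert 39 -> lo=[2, 3, 16, 27, 33] (size 5, max 33) hi=[34, 37, 39, 45, 49] (size 5, min 34) -> median=33.5
Step 11: insert 49 -> lo=[2, 3, 16, 27, 33, 34] (size 6, max 34) hi=[37, 39, 45, 49, 49] (size 5, min 37) -> median=34
Step 12: insert 19 -> lo=[2, 3, 16, 19, 27, 33] (size 6, max 33) hi=[34, 37, 39, 45, 49, 49] (size 6, min 34) -> median=33.5
Step 13: insert 33 -> lo=[2, 3, 16, 19, 27, 33, 33] (size 7, max 33) hi=[34, 37, 39, 45, 49, 49] (size 6, min 34) -> median=33
Step 14: insert 47 -> lo=[2, 3, 16, 19, 27, 33, 33] (size 7, max 33) hi=[34, 37, 39, 45, 47, 49, 49] (size 7, min 34) -> median=33.5

Answer: 33.5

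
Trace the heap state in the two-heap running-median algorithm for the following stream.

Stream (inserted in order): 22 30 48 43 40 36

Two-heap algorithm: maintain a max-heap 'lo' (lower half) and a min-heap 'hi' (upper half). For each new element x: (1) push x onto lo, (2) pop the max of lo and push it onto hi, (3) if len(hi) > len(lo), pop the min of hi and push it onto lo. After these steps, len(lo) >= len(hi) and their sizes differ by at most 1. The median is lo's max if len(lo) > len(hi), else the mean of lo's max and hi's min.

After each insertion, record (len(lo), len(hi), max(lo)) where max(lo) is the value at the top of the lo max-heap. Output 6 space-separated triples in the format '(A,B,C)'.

Step 1: insert 22 -> lo=[22] hi=[] -> (len(lo)=1, len(hi)=0, max(lo)=22)
Step 2: insert 30 -> lo=[22] hi=[30] -> (len(lo)=1, len(hi)=1, max(lo)=22)
Step 3: insert 48 -> lo=[22, 30] hi=[48] -> (len(lo)=2, len(hi)=1, max(lo)=30)
Step 4: insert 43 -> lo=[22, 30] hi=[43, 48] -> (len(lo)=2, len(hi)=2, max(lo)=30)
Step 5: insert 40 -> lo=[22, 30, 40] hi=[43, 48] -> (len(lo)=3, len(hi)=2, max(lo)=40)
Step 6: insert 36 -> lo=[22, 30, 36] hi=[40, 43, 48] -> (len(lo)=3, len(hi)=3, max(lo)=36)

Answer: (1,0,22) (1,1,22) (2,1,30) (2,2,30) (3,2,40) (3,3,36)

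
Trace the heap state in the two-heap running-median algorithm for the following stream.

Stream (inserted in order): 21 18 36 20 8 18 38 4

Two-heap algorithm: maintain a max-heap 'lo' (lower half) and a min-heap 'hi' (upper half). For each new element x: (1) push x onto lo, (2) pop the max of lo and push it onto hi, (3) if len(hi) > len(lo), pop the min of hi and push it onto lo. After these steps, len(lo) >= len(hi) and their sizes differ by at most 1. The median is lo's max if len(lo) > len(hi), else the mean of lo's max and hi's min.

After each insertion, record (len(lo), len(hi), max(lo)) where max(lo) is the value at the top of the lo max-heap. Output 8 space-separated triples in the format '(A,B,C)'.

Answer: (1,0,21) (1,1,18) (2,1,21) (2,2,20) (3,2,20) (3,3,18) (4,3,20) (4,4,18)

Derivation:
Step 1: insert 21 -> lo=[21] hi=[] -> (len(lo)=1, len(hi)=0, max(lo)=21)
Step 2: insert 18 -> lo=[18] hi=[21] -> (len(lo)=1, len(hi)=1, max(lo)=18)
Step 3: insert 36 -> lo=[18, 21] hi=[36] -> (len(lo)=2, len(hi)=1, max(lo)=21)
Step 4: insert 20 -> lo=[18, 20] hi=[21, 36] -> (len(lo)=2, len(hi)=2, max(lo)=20)
Step 5: insert 8 -> lo=[8, 18, 20] hi=[21, 36] -> (len(lo)=3, len(hi)=2, max(lo)=20)
Step 6: insert 18 -> lo=[8, 18, 18] hi=[20, 21, 36] -> (len(lo)=3, len(hi)=3, max(lo)=18)
Step 7: insert 38 -> lo=[8, 18, 18, 20] hi=[21, 36, 38] -> (len(lo)=4, len(hi)=3, max(lo)=20)
Step 8: insert 4 -> lo=[4, 8, 18, 18] hi=[20, 21, 36, 38] -> (len(lo)=4, len(hi)=4, max(lo)=18)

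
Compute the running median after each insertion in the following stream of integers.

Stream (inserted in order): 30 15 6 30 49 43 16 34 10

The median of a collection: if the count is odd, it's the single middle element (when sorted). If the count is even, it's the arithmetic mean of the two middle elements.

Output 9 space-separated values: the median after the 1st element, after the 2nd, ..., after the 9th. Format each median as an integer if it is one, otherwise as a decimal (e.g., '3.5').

Answer: 30 22.5 15 22.5 30 30 30 30 30

Derivation:
Step 1: insert 30 -> lo=[30] (size 1, max 30) hi=[] (size 0) -> median=30
Step 2: insert 15 -> lo=[15] (size 1, max 15) hi=[30] (size 1, min 30) -> median=22.5
Step 3: insert 6 -> lo=[6, 15] (size 2, max 15) hi=[30] (size 1, min 30) -> median=15
Step 4: insert 30 -> lo=[6, 15] (size 2, max 15) hi=[30, 30] (size 2, min 30) -> median=22.5
Step 5: insert 49 -> lo=[6, 15, 30] (size 3, max 30) hi=[30, 49] (size 2, min 30) -> median=30
Step 6: insert 43 -> lo=[6, 15, 30] (size 3, max 30) hi=[30, 43, 49] (size 3, min 30) -> median=30
Step 7: insert 16 -> lo=[6, 15, 16, 30] (size 4, max 30) hi=[30, 43, 49] (size 3, min 30) -> median=30
Step 8: insert 34 -> lo=[6, 15, 16, 30] (size 4, max 30) hi=[30, 34, 43, 49] (size 4, min 30) -> median=30
Step 9: insert 10 -> lo=[6, 10, 15, 16, 30] (size 5, max 30) hi=[30, 34, 43, 49] (size 4, min 30) -> median=30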